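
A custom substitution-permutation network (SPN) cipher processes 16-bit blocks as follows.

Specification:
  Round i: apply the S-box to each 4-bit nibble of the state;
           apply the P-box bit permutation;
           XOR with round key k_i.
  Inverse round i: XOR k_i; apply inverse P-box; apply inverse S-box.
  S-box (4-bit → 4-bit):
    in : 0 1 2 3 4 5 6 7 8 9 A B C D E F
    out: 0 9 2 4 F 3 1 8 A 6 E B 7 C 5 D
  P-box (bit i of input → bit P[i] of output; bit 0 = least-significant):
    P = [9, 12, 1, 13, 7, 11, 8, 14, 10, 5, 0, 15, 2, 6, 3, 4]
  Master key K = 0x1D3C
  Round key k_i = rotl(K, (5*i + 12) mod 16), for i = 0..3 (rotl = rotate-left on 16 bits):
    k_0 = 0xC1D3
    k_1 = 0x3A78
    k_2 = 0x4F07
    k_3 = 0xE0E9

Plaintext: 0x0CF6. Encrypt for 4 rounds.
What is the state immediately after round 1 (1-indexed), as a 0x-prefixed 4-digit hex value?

s_0 = plaintext = 0x0CF6
s_1 = Round(s_0, k_0) = 0x8672
s_2 = Round(s_1, k_1) = 0x6E28
s_3 = Round(s_2, k_2) = 0x7302
s_4 = Round(s_3, k_3) = 0xF0F8

0x8672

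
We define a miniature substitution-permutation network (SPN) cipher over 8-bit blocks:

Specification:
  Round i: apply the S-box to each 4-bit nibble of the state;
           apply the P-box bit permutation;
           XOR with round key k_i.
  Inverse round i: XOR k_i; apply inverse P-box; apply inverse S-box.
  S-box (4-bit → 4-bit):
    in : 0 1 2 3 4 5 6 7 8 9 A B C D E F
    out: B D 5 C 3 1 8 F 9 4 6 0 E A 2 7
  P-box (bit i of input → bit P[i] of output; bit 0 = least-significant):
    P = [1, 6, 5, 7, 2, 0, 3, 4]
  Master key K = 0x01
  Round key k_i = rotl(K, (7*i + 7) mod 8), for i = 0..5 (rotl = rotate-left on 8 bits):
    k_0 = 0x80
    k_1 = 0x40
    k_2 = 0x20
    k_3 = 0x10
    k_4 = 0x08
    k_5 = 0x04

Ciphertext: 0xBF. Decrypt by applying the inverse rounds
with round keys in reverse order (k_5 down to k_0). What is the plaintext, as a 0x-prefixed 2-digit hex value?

s_0 = ciphertext = 0xBF
s_1 = InvRound(s_0, k_5) = 0xC1
s_2 = InvRound(s_1, k_4) = 0xAD
s_3 = InvRound(s_2, k_3) = 0x73
s_4 = InvRound(s_3, k_2) = 0xD4
s_5 = InvRound(s_4, k_1) = 0x86
s_6 = InvRound(s_5, k_0) = 0x55

0x55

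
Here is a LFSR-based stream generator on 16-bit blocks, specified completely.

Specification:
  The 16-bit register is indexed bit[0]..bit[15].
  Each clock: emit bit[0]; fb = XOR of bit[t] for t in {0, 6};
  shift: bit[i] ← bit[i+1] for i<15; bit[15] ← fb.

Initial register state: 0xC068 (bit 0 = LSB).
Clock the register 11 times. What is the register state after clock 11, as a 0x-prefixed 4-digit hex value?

reg_0 = 0xC068
clock 1: out=0, reg = 0xE034
clock 2: out=0, reg = 0x701A
clock 3: out=0, reg = 0x380D
clock 4: out=1, reg = 0x9C06
clock 5: out=0, reg = 0x4E03
clock 6: out=1, reg = 0xA701
clock 7: out=1, reg = 0xD380
clock 8: out=0, reg = 0x69C0
clock 9: out=0, reg = 0xB4E0
clock 10: out=0, reg = 0xDA70
clock 11: out=0, reg = 0xED38

0xED38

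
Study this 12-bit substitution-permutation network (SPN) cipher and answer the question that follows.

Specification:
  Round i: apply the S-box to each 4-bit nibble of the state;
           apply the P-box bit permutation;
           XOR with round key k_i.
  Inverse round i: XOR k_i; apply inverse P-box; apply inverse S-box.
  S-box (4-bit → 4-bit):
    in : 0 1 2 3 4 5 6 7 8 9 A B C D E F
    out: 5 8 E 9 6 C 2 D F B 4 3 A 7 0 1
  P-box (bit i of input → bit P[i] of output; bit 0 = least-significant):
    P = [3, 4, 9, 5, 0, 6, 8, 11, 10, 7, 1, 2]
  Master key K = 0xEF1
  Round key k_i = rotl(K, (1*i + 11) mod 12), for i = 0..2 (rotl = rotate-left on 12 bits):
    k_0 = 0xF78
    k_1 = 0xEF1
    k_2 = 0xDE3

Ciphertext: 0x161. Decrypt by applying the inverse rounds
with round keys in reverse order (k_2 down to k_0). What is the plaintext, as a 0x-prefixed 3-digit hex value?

0x873

s_0 = ciphertext = 0x161
s_1 = InvRound(s_0, k_2) = 0xD1E
s_2 = InvRound(s_1, k_1) = 0x2D7
s_3 = InvRound(s_2, k_0) = 0x873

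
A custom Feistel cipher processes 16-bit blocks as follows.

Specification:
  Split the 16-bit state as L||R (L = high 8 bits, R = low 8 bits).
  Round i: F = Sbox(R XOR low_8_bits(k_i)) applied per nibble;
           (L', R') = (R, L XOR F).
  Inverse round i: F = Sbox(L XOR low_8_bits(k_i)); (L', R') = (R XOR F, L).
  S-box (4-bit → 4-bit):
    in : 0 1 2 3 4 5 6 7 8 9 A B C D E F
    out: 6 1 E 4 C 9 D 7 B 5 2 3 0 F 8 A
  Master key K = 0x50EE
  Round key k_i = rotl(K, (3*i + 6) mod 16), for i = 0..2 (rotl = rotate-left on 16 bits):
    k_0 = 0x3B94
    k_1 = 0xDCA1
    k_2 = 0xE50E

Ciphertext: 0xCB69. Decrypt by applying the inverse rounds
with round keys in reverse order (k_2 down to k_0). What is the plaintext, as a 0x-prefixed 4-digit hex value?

s_0 = ciphertext = 0xCB69
s_1 = InvRound(s_0, k_2) = 0x60CB
s_2 = InvRound(s_1, k_1) = 0xCA60
s_3 = InvRound(s_2, k_0) = 0xF8CA

0xF8CA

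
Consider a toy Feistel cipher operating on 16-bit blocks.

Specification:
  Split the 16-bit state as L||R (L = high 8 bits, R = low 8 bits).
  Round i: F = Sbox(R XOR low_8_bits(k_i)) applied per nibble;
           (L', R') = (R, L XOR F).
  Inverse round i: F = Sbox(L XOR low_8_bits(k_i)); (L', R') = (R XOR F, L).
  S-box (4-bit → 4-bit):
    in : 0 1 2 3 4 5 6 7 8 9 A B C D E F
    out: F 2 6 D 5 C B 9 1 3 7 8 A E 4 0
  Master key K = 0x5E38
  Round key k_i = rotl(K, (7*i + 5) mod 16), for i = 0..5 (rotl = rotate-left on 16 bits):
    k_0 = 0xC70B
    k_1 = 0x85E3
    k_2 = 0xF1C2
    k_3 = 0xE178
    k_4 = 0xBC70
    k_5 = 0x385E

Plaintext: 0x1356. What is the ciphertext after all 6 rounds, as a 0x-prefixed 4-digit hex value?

s_0 = plaintext = 0x1356
s_1 = Round(s_0, k_0) = 0x56DD
s_2 = Round(s_1, k_1) = 0xDD82
s_3 = Round(s_2, k_2) = 0x8282
s_4 = Round(s_3, k_3) = 0x8285
s_5 = Round(s_4, k_4) = 0x858E
s_6 = Round(s_5, k_5) = 0x8E6A

0x8E6A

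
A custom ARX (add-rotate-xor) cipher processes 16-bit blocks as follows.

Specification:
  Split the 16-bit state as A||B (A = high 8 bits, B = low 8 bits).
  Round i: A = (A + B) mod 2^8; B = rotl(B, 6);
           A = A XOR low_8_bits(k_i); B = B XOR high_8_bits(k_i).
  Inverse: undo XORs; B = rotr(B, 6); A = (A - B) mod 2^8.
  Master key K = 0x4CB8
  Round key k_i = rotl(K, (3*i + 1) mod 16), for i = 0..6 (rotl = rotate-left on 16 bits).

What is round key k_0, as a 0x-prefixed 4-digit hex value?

0x9970

K = 0x4CB8
k_0 = rotl(K, (3*0+1) mod 16) = rotl(K, 1) = 0x9970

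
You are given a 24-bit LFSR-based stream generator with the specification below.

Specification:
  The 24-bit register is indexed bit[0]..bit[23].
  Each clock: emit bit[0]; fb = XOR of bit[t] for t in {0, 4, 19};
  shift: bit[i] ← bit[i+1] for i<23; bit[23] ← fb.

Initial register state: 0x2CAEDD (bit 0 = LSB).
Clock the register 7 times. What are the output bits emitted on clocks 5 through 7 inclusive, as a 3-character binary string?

reg_0 = 0x2CAEDD
clock 1: out=1, reg = 0x96576E
clock 2: out=0, reg = 0x4B2BB7
clock 3: out=1, reg = 0xA595DB
clock 4: out=1, reg = 0x52CAED
clock 5: out=1, reg = 0xA96576
clock 6: out=0, reg = 0x54B2BB
clock 7: out=1, reg = 0x2A595D

101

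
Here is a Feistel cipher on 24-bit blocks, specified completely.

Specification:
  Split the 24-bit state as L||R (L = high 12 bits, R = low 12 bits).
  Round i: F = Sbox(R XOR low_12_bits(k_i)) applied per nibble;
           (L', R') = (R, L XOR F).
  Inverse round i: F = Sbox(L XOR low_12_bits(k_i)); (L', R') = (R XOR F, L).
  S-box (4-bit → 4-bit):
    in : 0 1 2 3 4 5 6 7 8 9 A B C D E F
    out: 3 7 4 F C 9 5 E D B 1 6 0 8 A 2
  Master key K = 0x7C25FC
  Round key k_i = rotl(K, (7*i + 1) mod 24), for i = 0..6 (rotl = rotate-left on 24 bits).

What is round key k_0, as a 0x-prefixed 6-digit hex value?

K = 0x7C25FC
k_0 = rotl(K, (7*0+1) mod 24) = rotl(K, 1) = 0xF84BF8

0xF84BF8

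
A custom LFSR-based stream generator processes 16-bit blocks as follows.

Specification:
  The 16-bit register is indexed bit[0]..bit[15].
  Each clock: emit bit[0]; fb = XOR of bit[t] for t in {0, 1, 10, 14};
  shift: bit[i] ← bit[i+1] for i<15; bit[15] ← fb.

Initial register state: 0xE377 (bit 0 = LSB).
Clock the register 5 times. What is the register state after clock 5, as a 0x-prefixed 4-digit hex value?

0xDF1B

reg_0 = 0xE377
clock 1: out=1, reg = 0xF1BB
clock 2: out=1, reg = 0xF8DD
clock 3: out=1, reg = 0x7C6E
clock 4: out=0, reg = 0xBE37
clock 5: out=1, reg = 0xDF1B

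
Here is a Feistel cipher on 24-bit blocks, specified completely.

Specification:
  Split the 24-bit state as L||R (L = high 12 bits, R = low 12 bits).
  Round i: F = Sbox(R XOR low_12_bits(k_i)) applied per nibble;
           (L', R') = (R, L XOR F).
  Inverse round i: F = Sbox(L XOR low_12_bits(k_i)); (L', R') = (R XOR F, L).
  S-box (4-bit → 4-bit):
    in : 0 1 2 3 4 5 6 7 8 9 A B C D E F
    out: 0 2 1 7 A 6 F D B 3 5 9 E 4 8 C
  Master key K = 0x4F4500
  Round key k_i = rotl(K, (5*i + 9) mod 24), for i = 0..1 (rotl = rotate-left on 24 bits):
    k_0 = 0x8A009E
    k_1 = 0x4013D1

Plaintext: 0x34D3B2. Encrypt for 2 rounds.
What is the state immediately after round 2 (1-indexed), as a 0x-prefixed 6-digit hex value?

0x453E03

s_0 = plaintext = 0x34D3B2
s_1 = Round(s_0, k_0) = 0x3B2453
s_2 = Round(s_1, k_1) = 0x453E03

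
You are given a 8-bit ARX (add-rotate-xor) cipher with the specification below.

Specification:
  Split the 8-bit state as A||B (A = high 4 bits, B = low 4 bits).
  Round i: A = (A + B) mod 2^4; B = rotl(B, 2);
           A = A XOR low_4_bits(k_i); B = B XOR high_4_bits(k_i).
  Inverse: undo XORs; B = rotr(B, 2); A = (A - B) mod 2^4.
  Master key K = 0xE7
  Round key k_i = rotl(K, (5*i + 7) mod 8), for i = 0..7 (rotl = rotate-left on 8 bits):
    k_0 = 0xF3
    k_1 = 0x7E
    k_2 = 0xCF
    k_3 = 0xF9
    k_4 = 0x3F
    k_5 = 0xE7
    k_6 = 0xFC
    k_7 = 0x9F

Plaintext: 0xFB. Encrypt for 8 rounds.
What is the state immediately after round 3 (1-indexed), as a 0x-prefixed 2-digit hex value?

s_0 = plaintext = 0xFB
s_1 = Round(s_0, k_0) = 0x91
s_2 = Round(s_1, k_1) = 0x43
s_3 = Round(s_2, k_2) = 0x80
s_4 = Round(s_3, k_3) = 0x1F
s_5 = Round(s_4, k_4) = 0xFC
s_6 = Round(s_5, k_5) = 0xCD
s_7 = Round(s_6, k_6) = 0x58
s_8 = Round(s_7, k_7) = 0x2B

0x80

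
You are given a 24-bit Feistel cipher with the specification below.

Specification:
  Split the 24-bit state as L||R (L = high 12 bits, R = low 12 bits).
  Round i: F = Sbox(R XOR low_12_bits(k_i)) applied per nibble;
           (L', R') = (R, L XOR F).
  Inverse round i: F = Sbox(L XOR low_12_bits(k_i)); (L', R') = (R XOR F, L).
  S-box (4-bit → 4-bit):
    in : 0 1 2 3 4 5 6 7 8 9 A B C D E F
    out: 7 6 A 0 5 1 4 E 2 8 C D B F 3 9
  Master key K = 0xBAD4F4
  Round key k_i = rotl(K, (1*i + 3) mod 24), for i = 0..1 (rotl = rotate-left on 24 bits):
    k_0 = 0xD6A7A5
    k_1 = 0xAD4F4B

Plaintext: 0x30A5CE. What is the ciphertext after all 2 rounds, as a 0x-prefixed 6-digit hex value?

s_0 = plaintext = 0x30A5CE
s_1 = Round(s_0, k_0) = 0x5CE947
s_2 = Round(s_1, k_1) = 0x9471B5

0x9471B5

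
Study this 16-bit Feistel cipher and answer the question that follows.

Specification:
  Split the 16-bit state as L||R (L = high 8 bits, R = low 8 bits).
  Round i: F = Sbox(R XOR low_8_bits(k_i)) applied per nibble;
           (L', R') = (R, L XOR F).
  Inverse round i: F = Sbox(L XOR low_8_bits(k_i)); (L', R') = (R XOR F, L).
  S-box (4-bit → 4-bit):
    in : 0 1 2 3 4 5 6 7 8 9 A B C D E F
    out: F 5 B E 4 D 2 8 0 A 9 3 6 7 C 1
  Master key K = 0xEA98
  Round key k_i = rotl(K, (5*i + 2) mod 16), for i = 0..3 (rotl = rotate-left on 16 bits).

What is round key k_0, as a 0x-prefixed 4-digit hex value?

0xAA63

K = 0xEA98
k_0 = rotl(K, (5*0+2) mod 16) = rotl(K, 2) = 0xAA63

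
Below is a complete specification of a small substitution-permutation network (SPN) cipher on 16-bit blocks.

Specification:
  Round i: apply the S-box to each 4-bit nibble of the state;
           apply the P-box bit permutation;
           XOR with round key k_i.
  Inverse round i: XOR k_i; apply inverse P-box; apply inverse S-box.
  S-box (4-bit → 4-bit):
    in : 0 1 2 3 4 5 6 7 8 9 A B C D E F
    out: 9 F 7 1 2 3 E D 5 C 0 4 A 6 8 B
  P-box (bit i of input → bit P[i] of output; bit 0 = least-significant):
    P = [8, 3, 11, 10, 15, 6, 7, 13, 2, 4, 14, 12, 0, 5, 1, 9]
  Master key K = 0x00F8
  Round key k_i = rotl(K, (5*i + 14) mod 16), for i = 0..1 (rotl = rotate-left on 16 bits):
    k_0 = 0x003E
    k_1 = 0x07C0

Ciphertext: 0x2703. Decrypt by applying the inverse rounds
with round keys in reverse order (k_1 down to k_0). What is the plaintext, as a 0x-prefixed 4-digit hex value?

s_0 = ciphertext = 0x2703
s_1 = InvRound(s_0, k_1) = 0x8A6A
s_2 = InvRound(s_1, k_0) = 0xE55B

0xE55B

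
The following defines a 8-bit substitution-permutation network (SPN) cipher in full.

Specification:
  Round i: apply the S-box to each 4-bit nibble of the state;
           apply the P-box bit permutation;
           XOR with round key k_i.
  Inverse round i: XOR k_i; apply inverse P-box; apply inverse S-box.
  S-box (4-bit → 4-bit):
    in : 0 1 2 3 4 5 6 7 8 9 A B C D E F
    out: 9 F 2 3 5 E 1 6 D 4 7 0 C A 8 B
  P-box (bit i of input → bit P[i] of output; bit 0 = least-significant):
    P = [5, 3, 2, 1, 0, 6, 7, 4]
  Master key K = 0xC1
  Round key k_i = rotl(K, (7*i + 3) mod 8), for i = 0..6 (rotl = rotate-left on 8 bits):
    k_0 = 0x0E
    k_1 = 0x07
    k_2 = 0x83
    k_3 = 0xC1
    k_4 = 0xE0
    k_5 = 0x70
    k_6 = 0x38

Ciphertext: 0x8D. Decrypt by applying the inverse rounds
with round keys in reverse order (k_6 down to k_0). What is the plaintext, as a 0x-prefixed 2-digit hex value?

s_0 = ciphertext = 0x8D
s_1 = InvRound(s_0, k_6) = 0x84
s_2 = InvRound(s_1, k_5) = 0x54
s_3 = InvRound(s_2, k_4) = 0xC4
s_4 = InvRound(s_3, k_3) = 0x69
s_5 = InvRound(s_4, k_2) = 0x7F
s_6 = InvRound(s_5, k_1) = 0xD3
s_7 = InvRound(s_6, k_0) = 0x17

0x17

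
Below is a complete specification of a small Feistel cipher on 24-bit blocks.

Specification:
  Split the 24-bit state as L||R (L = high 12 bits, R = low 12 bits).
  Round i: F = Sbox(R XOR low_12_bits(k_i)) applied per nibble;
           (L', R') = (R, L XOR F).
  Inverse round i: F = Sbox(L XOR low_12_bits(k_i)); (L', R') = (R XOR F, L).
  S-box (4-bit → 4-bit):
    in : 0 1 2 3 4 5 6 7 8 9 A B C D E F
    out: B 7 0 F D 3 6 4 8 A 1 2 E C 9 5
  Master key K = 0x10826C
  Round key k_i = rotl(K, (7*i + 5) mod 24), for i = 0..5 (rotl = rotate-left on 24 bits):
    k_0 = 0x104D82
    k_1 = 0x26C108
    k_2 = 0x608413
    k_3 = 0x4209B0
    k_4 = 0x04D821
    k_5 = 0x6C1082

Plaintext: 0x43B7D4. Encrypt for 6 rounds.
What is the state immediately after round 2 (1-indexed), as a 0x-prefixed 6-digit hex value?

s_0 = plaintext = 0x43B7D4
s_1 = Round(s_0, k_0) = 0x7D450D
s_2 = Round(s_1, k_1) = 0x50DA67
s_3 = Round(s_2, k_2) = 0xA67C40
s_4 = Round(s_3, k_3) = 0xC4093C
s_5 = Round(s_4, k_4) = 0x93CB3C
s_6 = Round(s_5, k_5) = 0xB3CB15

0x50DA67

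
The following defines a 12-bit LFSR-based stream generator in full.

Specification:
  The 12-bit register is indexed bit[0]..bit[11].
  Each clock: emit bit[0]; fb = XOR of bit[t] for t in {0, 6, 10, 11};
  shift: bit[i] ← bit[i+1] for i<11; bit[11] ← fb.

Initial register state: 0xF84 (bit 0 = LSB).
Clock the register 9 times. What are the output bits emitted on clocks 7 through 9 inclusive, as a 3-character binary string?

011

reg_0 = 0xF84
clock 1: out=0, reg = 0x7C2
clock 2: out=0, reg = 0x3E1
clock 3: out=1, reg = 0x1F0
clock 4: out=0, reg = 0x8F8
clock 5: out=0, reg = 0x47C
clock 6: out=0, reg = 0x23E
clock 7: out=0, reg = 0x11F
clock 8: out=1, reg = 0x88F
clock 9: out=1, reg = 0x447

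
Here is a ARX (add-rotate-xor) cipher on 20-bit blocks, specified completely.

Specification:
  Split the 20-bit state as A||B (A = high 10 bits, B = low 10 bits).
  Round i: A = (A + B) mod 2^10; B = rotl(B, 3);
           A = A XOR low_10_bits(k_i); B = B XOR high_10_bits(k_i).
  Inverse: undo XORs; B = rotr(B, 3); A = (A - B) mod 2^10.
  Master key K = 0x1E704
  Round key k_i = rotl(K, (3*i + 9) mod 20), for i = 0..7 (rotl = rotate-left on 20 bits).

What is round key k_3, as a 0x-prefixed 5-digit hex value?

0x079C1

K = 0x1E704
k_0 = rotl(K, (3*0+9) mod 20) = rotl(K, 9) = 0xE083C
k_1 = rotl(K, (3*1+9) mod 20) = rotl(K, 12) = 0x041E7
k_2 = rotl(K, (3*2+9) mod 20) = rotl(K, 15) = 0x20F38
k_3 = rotl(K, (3*3+9) mod 20) = rotl(K, 18) = 0x079C1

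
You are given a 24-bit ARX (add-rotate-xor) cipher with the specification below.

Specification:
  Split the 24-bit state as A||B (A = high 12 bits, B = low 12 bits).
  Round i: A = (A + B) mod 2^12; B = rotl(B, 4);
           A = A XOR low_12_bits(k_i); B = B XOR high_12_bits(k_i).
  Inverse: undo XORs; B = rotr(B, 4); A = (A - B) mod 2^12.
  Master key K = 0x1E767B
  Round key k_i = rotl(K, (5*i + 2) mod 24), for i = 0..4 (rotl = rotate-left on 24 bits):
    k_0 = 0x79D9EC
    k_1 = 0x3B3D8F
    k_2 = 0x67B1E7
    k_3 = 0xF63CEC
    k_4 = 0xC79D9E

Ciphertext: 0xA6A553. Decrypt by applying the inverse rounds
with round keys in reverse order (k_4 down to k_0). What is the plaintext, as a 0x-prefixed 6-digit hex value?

0x54316E

s_0 = ciphertext = 0xA6A553
s_1 = InvRound(s_0, k_4) = 0xD62A92
s_2 = InvRound(s_1, k_3) = 0x02F15F
s_3 = InvRound(s_2, k_2) = 0xD56472
s_4 = InvRound(s_3, k_1) = 0xF5D17C
s_5 = InvRound(s_4, k_0) = 0x54316E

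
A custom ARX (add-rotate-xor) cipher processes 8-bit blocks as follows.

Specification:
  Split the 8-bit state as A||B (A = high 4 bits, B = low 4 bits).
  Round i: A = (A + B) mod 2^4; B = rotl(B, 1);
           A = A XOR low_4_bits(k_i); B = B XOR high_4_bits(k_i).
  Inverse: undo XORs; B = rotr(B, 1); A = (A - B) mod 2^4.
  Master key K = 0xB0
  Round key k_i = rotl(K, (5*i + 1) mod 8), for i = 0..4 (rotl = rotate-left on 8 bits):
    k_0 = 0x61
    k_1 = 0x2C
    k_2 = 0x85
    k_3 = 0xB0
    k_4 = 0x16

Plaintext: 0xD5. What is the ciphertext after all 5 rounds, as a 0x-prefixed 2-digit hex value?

0x89

s_0 = plaintext = 0xD5
s_1 = Round(s_0, k_0) = 0x3C
s_2 = Round(s_1, k_1) = 0x3B
s_3 = Round(s_2, k_2) = 0xBF
s_4 = Round(s_3, k_3) = 0xA4
s_5 = Round(s_4, k_4) = 0x89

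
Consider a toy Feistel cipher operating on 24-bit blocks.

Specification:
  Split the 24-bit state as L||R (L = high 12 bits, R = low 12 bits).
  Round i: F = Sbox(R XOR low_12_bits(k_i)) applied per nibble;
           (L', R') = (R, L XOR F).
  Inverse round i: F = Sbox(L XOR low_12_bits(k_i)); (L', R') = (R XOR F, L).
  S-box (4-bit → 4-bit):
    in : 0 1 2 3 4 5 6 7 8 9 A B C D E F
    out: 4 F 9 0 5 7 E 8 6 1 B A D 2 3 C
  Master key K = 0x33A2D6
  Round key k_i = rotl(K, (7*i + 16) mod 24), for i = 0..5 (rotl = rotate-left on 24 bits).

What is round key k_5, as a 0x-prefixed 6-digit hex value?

K = 0x33A2D6
k_0 = rotl(K, (7*0+16) mod 24) = rotl(K, 16) = 0xD633A2
k_1 = rotl(K, (7*1+16) mod 24) = rotl(K, 23) = 0x19D16B
k_2 = rotl(K, (7*2+16) mod 24) = rotl(K, 6) = 0xE8B58C
k_3 = rotl(K, (7*3+16) mod 24) = rotl(K, 13) = 0x5AC674
k_4 = rotl(K, (7*4+16) mod 24) = rotl(K, 20) = 0x633A2D
k_5 = rotl(K, (7*5+16) mod 24) = rotl(K, 3) = 0x9D16B1

0x9D16B1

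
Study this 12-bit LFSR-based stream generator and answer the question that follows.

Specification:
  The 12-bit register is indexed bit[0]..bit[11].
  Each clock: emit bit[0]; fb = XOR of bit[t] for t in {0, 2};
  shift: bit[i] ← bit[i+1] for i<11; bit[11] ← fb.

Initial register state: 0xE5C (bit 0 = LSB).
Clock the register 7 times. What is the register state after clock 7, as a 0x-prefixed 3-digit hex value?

reg_0 = 0xE5C
clock 1: out=0, reg = 0xF2E
clock 2: out=0, reg = 0xF97
clock 3: out=1, reg = 0x7CB
clock 4: out=1, reg = 0xBE5
clock 5: out=1, reg = 0x5F2
clock 6: out=0, reg = 0x2F9
clock 7: out=1, reg = 0x97C

0x97C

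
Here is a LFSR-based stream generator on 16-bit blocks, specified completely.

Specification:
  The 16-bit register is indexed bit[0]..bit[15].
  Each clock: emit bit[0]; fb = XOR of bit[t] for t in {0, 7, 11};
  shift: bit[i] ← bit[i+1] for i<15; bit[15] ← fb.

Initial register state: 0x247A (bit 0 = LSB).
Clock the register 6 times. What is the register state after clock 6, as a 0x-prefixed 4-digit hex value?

reg_0 = 0x247A
clock 1: out=0, reg = 0x123D
clock 2: out=1, reg = 0x891E
clock 3: out=0, reg = 0xC48F
clock 4: out=1, reg = 0x6247
clock 5: out=1, reg = 0xB123
clock 6: out=1, reg = 0xD891

0xD891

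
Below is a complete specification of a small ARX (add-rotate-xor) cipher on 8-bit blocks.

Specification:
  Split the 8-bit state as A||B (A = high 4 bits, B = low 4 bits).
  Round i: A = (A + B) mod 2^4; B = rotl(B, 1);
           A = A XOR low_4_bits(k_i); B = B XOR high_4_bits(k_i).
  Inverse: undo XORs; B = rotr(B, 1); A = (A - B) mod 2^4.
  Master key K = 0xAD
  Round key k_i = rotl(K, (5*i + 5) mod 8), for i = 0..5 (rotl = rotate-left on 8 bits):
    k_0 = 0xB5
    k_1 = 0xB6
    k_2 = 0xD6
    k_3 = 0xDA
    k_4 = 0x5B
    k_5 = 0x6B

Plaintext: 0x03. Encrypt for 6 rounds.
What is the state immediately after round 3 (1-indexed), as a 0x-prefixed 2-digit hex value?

0x3D

s_0 = plaintext = 0x03
s_1 = Round(s_0, k_0) = 0x6D
s_2 = Round(s_1, k_1) = 0x50
s_3 = Round(s_2, k_2) = 0x3D
s_4 = Round(s_3, k_3) = 0xA6
s_5 = Round(s_4, k_4) = 0xB9
s_6 = Round(s_5, k_5) = 0xF5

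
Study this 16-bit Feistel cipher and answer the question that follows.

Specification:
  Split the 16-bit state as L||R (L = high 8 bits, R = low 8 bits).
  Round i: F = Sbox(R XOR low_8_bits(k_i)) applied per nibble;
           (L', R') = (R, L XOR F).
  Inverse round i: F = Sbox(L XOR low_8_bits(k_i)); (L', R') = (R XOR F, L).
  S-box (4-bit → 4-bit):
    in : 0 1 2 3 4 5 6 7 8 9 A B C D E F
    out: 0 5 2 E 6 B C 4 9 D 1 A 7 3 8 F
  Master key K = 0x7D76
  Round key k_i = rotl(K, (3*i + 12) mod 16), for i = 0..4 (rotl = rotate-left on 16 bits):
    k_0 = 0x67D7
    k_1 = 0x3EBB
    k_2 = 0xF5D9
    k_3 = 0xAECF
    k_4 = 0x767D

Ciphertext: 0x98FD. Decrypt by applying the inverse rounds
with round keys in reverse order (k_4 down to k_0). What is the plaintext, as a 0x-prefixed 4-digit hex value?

s_0 = ciphertext = 0x98FD
s_1 = InvRound(s_0, k_4) = 0x7698
s_2 = InvRound(s_1, k_3) = 0x3576
s_3 = InvRound(s_2, k_2) = 0xF135
s_4 = InvRound(s_3, k_1) = 0x54F1
s_5 = InvRound(s_4, k_0) = 0x6F54

0x6F54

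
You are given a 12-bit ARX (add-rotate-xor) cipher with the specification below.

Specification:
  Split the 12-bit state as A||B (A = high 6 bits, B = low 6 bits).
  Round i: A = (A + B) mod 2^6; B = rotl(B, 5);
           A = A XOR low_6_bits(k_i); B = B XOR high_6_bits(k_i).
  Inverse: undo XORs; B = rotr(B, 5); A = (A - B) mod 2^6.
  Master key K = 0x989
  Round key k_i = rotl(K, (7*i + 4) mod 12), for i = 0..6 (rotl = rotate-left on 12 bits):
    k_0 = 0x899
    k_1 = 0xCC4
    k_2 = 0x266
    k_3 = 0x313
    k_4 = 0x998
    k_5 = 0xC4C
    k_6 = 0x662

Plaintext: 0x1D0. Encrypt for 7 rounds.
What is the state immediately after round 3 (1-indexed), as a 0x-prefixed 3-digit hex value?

0x11A

s_0 = plaintext = 0x1D0
s_1 = Round(s_0, k_0) = 0x3AA
s_2 = Round(s_1, k_1) = 0xF26
s_3 = Round(s_2, k_2) = 0x11A
s_4 = Round(s_3, k_3) = 0x341
s_5 = Round(s_4, k_4) = 0x586
s_6 = Round(s_5, k_5) = 0x432
s_7 = Round(s_6, k_6) = 0x800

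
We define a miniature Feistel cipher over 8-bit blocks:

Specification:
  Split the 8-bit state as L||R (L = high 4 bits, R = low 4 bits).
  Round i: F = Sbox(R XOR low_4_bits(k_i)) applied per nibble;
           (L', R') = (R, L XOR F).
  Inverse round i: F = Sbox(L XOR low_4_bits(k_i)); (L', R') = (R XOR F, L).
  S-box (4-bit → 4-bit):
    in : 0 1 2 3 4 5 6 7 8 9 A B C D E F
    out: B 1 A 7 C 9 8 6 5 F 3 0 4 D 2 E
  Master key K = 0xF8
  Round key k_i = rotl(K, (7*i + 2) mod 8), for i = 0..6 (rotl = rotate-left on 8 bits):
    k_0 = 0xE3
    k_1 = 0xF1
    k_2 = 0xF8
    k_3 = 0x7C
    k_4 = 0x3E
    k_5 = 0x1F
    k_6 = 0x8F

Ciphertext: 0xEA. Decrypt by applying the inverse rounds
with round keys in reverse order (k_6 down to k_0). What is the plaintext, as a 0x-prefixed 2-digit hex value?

s_0 = ciphertext = 0xEA
s_1 = InvRound(s_0, k_6) = 0xBE
s_2 = InvRound(s_1, k_5) = 0x2B
s_3 = InvRound(s_2, k_4) = 0xF2
s_4 = InvRound(s_3, k_3) = 0x5F
s_5 = InvRound(s_4, k_2) = 0x25
s_6 = InvRound(s_5, k_1) = 0x22
s_7 = InvRound(s_6, k_0) = 0x32

0x32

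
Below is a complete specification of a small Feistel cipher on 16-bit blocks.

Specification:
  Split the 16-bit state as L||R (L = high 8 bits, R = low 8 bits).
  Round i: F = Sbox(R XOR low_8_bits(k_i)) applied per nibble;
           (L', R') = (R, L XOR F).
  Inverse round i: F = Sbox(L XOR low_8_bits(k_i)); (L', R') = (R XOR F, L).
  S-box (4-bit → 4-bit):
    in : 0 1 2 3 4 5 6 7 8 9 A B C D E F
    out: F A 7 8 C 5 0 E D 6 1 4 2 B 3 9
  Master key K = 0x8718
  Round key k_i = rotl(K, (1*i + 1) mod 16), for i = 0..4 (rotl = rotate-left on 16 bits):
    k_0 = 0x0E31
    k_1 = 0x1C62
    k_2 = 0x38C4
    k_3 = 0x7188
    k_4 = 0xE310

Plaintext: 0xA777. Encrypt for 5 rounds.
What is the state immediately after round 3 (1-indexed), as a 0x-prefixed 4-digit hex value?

s_0 = plaintext = 0xA777
s_1 = Round(s_0, k_0) = 0x7767
s_2 = Round(s_1, k_1) = 0x6782
s_3 = Round(s_2, k_2) = 0x82A7
s_4 = Round(s_3, k_3) = 0xA7FB
s_5 = Round(s_4, k_4) = 0xFB93

0x82A7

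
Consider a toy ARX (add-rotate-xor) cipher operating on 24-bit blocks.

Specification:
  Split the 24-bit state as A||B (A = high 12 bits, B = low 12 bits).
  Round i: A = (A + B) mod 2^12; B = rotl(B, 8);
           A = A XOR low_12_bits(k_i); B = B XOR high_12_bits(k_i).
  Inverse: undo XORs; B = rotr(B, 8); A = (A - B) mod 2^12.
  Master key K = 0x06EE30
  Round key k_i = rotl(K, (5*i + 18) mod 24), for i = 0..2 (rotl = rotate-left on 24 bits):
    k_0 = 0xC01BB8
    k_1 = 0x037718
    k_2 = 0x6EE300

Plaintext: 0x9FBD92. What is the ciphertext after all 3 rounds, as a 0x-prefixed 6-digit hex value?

0x7EFC63

s_0 = plaintext = 0x9FBD92
s_1 = Round(s_0, k_0) = 0xC35ED8
s_2 = Round(s_1, k_1) = 0xC158DA
s_3 = Round(s_2, k_2) = 0x7EFC63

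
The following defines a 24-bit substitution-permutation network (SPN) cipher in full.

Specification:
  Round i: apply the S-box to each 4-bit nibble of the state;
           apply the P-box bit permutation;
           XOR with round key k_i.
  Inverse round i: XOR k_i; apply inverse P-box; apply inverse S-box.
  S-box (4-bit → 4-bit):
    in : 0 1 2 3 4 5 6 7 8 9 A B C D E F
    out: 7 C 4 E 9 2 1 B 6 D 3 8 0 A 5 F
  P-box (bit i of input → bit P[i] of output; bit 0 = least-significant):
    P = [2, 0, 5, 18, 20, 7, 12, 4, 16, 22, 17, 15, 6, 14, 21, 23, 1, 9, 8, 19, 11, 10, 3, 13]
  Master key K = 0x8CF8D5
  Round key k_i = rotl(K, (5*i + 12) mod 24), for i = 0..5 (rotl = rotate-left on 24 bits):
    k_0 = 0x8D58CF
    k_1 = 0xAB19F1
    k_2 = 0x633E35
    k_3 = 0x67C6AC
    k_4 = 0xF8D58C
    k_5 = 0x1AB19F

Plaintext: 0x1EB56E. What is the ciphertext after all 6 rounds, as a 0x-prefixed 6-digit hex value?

0x3F28D9

s_0 = plaintext = 0x1EB56E
s_1 = Round(s_0, k_0) = 0x5D79E1
s_2 = Round(s_1, k_1) = 0x34CF91
s_3 = Round(s_2, k_2) = 0x3C8A0F
s_4 = Round(s_3, k_3) = 0x12B201
s_5 = Round(s_4, k_4) = 0x6EE424
s_6 = Round(s_5, k_5) = 0x3F28D9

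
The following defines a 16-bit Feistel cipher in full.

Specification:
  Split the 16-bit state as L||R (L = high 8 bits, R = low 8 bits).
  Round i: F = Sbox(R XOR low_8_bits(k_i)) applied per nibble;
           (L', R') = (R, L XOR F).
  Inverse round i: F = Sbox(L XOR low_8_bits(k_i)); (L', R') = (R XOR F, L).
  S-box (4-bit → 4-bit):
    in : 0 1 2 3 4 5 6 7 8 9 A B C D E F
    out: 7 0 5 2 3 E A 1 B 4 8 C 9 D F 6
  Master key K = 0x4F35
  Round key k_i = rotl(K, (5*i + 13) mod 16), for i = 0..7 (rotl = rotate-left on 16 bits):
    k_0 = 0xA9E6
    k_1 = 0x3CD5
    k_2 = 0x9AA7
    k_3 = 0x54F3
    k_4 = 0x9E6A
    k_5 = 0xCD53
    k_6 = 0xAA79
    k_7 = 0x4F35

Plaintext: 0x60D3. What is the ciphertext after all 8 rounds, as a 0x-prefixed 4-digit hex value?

0x3FCA

s_0 = plaintext = 0x60D3
s_1 = Round(s_0, k_0) = 0xD34E
s_2 = Round(s_1, k_1) = 0x4E9F
s_3 = Round(s_2, k_2) = 0x9F65
s_4 = Round(s_3, k_3) = 0x65D5
s_5 = Round(s_4, k_4) = 0xD5A3
s_6 = Round(s_5, k_5) = 0xA3B2
s_7 = Round(s_6, k_6) = 0xB23F
s_8 = Round(s_7, k_7) = 0x3FCA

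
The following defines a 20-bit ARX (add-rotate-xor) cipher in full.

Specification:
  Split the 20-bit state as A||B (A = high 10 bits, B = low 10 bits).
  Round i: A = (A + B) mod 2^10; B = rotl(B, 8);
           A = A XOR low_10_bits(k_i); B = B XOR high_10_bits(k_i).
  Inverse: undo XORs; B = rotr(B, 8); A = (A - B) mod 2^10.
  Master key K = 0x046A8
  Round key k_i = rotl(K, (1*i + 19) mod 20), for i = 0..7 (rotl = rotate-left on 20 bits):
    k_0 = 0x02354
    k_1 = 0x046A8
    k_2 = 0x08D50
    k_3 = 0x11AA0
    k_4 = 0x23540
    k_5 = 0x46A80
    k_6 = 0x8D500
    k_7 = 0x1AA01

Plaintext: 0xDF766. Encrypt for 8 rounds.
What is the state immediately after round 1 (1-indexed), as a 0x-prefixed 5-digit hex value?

0x6DED1

s_0 = plaintext = 0xDF766
s_1 = Round(s_0, k_0) = 0x6DED1
s_2 = Round(s_1, k_1) = 0x881A5
s_3 = Round(s_2, k_2) = 0xA554A
s_4 = Round(s_3, k_3) = 0x5FE14
s_5 = Round(s_4, k_4) = 0xB4C08
s_6 = Round(s_5, k_5) = 0x16D18
s_7 = Round(s_6, k_6) = 0x1CE73
s_8 = Round(s_7, k_7) = 0x39FF6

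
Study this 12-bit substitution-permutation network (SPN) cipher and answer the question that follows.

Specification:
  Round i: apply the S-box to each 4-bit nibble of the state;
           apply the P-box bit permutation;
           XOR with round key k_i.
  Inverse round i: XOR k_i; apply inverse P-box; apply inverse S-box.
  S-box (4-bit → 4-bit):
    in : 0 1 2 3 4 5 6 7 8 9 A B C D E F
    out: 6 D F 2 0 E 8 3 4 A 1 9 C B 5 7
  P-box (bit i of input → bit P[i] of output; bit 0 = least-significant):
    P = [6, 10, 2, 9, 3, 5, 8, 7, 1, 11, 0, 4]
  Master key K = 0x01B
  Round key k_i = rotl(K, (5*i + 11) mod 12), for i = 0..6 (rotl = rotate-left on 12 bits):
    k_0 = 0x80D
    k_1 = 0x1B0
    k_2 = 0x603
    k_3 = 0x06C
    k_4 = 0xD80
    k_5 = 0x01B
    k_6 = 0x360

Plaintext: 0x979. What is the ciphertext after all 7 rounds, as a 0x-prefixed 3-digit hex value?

0xB4A

s_0 = plaintext = 0x979
s_1 = Round(s_0, k_0) = 0x635
s_2 = Round(s_1, k_1) = 0x784
s_3 = Round(s_2, k_2) = 0xF01
s_4 = Round(s_3, k_3) = 0xB0B
s_5 = Round(s_4, k_4) = 0xEF2
s_6 = Round(s_5, k_5) = 0x774
s_7 = Round(s_6, k_6) = 0xB4A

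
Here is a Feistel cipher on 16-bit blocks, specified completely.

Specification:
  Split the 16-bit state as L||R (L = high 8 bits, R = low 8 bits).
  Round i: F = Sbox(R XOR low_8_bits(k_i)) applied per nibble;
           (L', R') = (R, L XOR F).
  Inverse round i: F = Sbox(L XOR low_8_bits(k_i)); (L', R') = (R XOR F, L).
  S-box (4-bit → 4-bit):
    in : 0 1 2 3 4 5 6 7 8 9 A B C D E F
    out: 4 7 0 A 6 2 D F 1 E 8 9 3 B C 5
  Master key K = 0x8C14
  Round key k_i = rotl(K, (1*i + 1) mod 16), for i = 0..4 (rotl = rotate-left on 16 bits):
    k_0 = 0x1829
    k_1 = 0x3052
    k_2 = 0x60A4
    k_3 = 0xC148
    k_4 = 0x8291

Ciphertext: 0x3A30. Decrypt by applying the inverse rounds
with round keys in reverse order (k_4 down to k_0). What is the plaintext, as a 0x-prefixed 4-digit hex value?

0xDADF

s_0 = ciphertext = 0x3A30
s_1 = InvRound(s_0, k_4) = 0xB93A
s_2 = InvRound(s_1, k_3) = 0x6DB9
s_3 = InvRound(s_2, k_2) = 0x876D
s_4 = InvRound(s_3, k_1) = 0xDF87
s_5 = InvRound(s_4, k_0) = 0xDADF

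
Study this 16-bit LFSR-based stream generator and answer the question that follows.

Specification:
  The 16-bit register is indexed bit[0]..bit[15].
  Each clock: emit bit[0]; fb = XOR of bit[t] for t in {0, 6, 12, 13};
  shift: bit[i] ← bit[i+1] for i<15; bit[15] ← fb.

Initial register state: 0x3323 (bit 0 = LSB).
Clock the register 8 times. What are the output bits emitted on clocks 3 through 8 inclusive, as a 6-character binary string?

000100

reg_0 = 0x3323
clock 1: out=1, reg = 0x9991
clock 2: out=1, reg = 0x4CC8
clock 3: out=0, reg = 0xA664
clock 4: out=0, reg = 0x5332
clock 5: out=0, reg = 0xA999
clock 6: out=1, reg = 0x54CC
clock 7: out=0, reg = 0x2A66
clock 8: out=0, reg = 0x1533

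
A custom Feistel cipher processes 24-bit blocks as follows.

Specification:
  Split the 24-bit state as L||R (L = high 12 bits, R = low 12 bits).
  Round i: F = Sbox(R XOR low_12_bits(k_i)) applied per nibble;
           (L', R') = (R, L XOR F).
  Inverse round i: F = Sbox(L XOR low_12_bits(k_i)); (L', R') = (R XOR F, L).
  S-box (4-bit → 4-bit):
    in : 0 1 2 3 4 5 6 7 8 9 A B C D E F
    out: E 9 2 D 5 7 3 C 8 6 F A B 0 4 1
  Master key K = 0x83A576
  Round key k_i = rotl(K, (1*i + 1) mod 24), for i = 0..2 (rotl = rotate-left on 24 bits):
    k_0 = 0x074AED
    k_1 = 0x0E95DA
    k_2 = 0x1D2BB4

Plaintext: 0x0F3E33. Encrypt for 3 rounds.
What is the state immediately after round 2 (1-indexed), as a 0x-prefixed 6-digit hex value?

s_0 = plaintext = 0x0F3E33
s_1 = Round(s_0, k_0) = 0xE335F7
s_2 = Round(s_1, k_1) = 0x5F7013
s_3 = Round(s_2, k_2) = 0x013F0B

0x5F7013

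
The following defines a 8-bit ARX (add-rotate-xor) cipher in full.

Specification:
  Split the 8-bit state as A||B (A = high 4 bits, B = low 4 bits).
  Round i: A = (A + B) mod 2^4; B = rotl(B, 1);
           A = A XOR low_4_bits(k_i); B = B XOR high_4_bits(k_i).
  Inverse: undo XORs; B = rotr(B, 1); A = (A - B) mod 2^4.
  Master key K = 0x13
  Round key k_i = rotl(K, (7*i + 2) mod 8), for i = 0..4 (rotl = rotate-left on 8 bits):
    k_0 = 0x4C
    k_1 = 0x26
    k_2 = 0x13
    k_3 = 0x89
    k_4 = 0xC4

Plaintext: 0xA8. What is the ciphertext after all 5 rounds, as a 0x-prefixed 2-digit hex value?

0xBD

s_0 = plaintext = 0xA8
s_1 = Round(s_0, k_0) = 0xE5
s_2 = Round(s_1, k_1) = 0x58
s_3 = Round(s_2, k_2) = 0xE0
s_4 = Round(s_3, k_3) = 0x78
s_5 = Round(s_4, k_4) = 0xBD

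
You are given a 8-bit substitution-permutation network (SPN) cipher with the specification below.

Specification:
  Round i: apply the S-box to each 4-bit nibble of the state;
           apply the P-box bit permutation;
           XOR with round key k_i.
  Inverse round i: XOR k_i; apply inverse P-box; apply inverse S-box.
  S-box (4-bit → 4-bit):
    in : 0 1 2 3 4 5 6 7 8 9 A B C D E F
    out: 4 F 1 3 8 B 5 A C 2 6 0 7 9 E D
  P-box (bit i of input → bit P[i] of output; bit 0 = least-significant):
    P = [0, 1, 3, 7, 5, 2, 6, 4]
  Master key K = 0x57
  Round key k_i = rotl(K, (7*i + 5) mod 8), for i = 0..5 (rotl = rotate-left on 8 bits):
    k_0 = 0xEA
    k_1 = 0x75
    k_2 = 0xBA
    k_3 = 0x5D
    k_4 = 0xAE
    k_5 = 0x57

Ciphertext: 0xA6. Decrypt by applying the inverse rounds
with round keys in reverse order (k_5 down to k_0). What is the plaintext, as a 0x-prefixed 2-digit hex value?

0x74

s_0 = ciphertext = 0xA6
s_1 = InvRound(s_0, k_5) = 0xFD
s_2 = InvRound(s_1, k_4) = 0x83
s_3 = InvRound(s_2, k_3) = 0xEE
s_4 = InvRound(s_3, k_2) = 0xEB
s_5 = InvRound(s_4, k_1) = 0x7E
s_6 = InvRound(s_5, k_0) = 0x74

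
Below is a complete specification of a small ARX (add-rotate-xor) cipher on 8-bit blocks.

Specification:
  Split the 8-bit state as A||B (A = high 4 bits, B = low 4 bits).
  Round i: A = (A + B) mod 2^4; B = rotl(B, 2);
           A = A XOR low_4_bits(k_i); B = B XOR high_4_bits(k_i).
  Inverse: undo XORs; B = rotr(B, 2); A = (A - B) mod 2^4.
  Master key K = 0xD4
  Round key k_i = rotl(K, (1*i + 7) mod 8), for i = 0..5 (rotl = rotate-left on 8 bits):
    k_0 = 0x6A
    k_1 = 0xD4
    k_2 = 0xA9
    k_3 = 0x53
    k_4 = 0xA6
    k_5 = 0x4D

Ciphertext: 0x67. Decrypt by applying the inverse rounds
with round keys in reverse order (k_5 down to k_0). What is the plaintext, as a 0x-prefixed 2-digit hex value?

s_0 = ciphertext = 0x67
s_1 = InvRound(s_0, k_5) = 0xFC
s_2 = InvRound(s_1, k_4) = 0x09
s_3 = InvRound(s_2, k_3) = 0x03
s_4 = InvRound(s_3, k_2) = 0x36
s_5 = InvRound(s_4, k_1) = 0x9E
s_6 = InvRound(s_5, k_0) = 0x12

0x12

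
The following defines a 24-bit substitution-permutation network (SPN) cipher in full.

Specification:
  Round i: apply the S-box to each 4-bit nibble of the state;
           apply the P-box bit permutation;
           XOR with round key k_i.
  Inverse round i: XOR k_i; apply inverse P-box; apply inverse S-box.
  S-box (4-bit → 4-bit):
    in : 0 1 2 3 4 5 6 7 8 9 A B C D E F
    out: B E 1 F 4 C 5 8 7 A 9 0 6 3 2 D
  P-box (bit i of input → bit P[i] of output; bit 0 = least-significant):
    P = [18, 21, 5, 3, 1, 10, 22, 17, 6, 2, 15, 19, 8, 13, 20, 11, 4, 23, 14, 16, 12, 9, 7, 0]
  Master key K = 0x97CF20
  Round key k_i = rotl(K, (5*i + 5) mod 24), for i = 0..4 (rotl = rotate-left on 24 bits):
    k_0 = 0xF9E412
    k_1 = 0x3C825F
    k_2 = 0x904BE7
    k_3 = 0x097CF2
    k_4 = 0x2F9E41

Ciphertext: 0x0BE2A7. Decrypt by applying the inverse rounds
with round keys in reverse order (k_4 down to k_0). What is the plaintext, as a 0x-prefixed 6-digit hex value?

0x2681F9

s_0 = ciphertext = 0x0BE2A7
s_1 = InvRound(s_0, k_4) = 0x649DD8
s_2 = InvRound(s_1, k_3) = 0xB5D563
s_3 = InvRound(s_2, k_2) = 0x877CED
s_4 = InvRound(s_3, k_1) = 0x83150C
s_5 = InvRound(s_4, k_0) = 0x2681F9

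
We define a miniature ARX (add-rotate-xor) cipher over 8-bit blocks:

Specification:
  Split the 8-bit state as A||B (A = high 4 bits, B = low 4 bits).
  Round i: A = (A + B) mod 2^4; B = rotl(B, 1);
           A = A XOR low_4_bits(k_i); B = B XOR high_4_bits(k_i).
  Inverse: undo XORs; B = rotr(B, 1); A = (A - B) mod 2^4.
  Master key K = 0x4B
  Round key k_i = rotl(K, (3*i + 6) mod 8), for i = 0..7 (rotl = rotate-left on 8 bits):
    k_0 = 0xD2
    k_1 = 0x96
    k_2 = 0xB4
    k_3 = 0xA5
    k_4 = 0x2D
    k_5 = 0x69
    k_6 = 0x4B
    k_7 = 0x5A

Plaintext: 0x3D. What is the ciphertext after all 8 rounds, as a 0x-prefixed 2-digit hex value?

0x7D

s_0 = plaintext = 0x3D
s_1 = Round(s_0, k_0) = 0x26
s_2 = Round(s_1, k_1) = 0xE5
s_3 = Round(s_2, k_2) = 0x71
s_4 = Round(s_3, k_3) = 0xD8
s_5 = Round(s_4, k_4) = 0x83
s_6 = Round(s_5, k_5) = 0x20
s_7 = Round(s_6, k_6) = 0x94
s_8 = Round(s_7, k_7) = 0x7D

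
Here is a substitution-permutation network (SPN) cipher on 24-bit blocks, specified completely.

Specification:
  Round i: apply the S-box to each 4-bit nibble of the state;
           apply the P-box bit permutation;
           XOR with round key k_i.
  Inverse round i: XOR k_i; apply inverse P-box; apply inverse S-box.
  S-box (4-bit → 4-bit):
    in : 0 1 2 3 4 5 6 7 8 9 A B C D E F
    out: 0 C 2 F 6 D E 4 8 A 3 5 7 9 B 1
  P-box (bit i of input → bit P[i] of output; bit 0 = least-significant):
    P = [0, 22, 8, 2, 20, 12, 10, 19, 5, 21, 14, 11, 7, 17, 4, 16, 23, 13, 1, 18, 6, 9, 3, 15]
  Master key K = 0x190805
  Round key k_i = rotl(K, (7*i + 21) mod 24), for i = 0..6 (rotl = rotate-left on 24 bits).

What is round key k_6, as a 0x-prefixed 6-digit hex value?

K = 0x190805
k_0 = rotl(K, (7*0+21) mod 24) = rotl(K, 21) = 0xA32100
k_1 = rotl(K, (7*1+21) mod 24) = rotl(K, 4) = 0x908051
k_2 = rotl(K, (7*2+21) mod 24) = rotl(K, 11) = 0x4028C8
k_3 = rotl(K, (7*3+21) mod 24) = rotl(K, 18) = 0x146420
k_4 = rotl(K, (7*4+21) mod 24) = rotl(K, 1) = 0x32100A
k_5 = rotl(K, (7*5+21) mod 24) = rotl(K, 8) = 0x080519
k_6 = rotl(K, (7*6+21) mod 24) = rotl(K, 15) = 0x028C84

0x028C84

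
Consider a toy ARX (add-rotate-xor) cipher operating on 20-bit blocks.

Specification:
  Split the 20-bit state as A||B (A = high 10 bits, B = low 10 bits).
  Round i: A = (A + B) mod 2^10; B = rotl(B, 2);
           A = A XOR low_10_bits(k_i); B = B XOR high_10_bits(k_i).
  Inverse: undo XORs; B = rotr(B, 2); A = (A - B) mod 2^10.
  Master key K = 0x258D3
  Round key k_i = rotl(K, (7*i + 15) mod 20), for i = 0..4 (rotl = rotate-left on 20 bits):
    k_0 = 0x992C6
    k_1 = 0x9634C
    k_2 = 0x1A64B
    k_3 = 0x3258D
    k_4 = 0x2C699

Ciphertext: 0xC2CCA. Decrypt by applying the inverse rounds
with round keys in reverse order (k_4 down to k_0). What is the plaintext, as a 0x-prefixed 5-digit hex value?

0x50772

s_0 = ciphertext = 0xC2CCA
s_1 = InvRound(s_0, k_4) = 0x9D31E
s_2 = InvRound(s_1, k_3) = 0x013F5
s_3 = InvRound(s_2, k_2) = 0x5A0E7
s_4 = InvRound(s_3, k_1) = 0x9D7AF
s_5 = InvRound(s_4, k_0) = 0x50772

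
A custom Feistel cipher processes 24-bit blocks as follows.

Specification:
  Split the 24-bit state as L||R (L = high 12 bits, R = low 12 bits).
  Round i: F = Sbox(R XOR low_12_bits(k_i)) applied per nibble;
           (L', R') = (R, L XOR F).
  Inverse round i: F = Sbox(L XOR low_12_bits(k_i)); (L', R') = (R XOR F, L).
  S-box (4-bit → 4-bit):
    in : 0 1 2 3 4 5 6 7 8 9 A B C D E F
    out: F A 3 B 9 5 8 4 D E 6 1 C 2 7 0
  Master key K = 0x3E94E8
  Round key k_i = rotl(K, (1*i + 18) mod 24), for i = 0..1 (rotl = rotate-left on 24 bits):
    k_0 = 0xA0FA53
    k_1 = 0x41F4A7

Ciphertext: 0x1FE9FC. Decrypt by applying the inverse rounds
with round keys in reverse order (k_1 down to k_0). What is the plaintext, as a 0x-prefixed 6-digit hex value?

s_0 = ciphertext = 0x1FE9FC
s_1 = InvRound(s_0, k_1) = 0xCA21FE
s_2 = InvRound(s_1, k_0) = 0x9F4CA2

0x9F4CA2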